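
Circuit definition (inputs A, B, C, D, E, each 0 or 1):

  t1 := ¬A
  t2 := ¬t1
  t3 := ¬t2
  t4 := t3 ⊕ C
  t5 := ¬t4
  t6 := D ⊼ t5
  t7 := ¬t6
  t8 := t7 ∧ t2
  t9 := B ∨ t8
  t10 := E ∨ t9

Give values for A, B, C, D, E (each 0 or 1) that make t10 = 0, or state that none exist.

A=1, B=0, C=0, D=0, E=0

t10 = E ∨ t9 must be 0, so both E = 0 and t9 = 0.
t9 = B ∨ t8 must be 0, so both B = 0 and t8 = 0.
Check with A=1, B=0, C=0, D=0, E=0:
t1 = ¬A = ¬1 = 0
t2 = ¬t1 = ¬0 = 1
t3 = ¬t2 = ¬1 = 0
t4 = t3 ⊕ C = 0 ⊕ 0 = 0
t5 = ¬t4 = ¬0 = 1
t6 = D ⊼ t5 = 0 ⊼ 1 = 1
t7 = ¬t6 = ¬1 = 0
t8 = t7 ∧ t2 = 0 ∧ 1 = 0
t9 = B ∨ t8 = 0 ∨ 0 = 0
t10 = E ∨ t9 = 0 ∨ 0 = 0
So t10 = 0 as required.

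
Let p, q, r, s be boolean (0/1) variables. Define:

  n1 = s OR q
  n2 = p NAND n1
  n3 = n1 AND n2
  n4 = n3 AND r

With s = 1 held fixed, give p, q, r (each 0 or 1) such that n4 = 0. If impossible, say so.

p=0, q=1, r=0

n4 = n3 AND r must be 0, so at least one of n3, r is 0.
Check with s = 1 and p=0, q=1, r=0:
n1 = s OR q = 1 OR 1 = 1
n2 = p NAND n1 = 0 NAND 1 = 1
n3 = n1 AND n2 = 1 AND 1 = 1
n4 = n3 AND r = 1 AND 0 = 0
So n4 = 0.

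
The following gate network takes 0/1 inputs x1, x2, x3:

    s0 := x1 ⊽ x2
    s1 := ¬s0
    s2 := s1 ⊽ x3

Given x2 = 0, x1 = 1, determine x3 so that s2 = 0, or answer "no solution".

x3=0

Check with x2 = 0, x1 = 1 and x3=0:
s0 = x1 ⊽ x2 = 1 ⊽ 0 = 0
s1 = ¬s0 = ¬0 = 1
s2 = s1 ⊽ x3 = 1 ⊽ 0 = 0
So s2 = 0.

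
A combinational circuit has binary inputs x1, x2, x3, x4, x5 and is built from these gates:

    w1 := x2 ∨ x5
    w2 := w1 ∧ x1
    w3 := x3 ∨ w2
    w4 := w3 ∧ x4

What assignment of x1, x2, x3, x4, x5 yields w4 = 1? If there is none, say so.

w4 = w3 ∧ x4 must be 1, so both w3 = 1 and x4 = 1.
Check with x1=1, x2=0, x3=0, x4=1, x5=1:
w1 = x2 ∨ x5 = 0 ∨ 1 = 1
w2 = w1 ∧ x1 = 1 ∧ 1 = 1
w3 = x3 ∨ w2 = 0 ∨ 1 = 1
w4 = w3 ∧ x4 = 1 ∧ 1 = 1
So w4 = 1 as required.

x1=1, x2=0, x3=0, x4=1, x5=1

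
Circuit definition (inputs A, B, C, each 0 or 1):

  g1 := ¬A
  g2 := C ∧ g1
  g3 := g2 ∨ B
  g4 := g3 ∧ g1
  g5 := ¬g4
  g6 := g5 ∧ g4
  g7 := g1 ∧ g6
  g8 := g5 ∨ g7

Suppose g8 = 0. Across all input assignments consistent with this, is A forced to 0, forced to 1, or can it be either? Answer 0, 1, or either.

0

g8 = g5 ∨ g7 must be 0, so both g5 = 0 and g7 = 0.
Every assignment with g8 = 0 has A = 0; there are 3 such assignment(s).
  A=0, B=0, C=1
  A=0, B=1, C=0
  A=0, B=1, C=1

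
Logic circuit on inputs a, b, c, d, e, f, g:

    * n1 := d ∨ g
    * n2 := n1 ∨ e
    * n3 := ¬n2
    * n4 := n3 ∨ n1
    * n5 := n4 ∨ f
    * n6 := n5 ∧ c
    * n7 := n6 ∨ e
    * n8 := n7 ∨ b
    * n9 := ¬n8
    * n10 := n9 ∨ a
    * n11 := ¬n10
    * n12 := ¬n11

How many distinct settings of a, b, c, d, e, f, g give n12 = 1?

n12 = ¬n11 must be 1, so n11 = 0.
n11 = ¬n10 must be 0, so n10 = 1.
Enumerating the 128 input combinations, 72 give n12 = 1 and 56 give n12 = 0.

72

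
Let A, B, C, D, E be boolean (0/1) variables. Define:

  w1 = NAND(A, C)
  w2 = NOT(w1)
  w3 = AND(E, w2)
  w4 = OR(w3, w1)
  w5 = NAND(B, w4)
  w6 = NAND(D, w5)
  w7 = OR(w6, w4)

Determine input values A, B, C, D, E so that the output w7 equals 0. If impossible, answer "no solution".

A=1 B=0 C=1 D=1 E=0

w7 = OR(w6, w4) must be 0, so both w6 = 0 and w4 = 0.
w6 = NAND(D, w5) must be 0, so both D = 1 and w5 = 1.
Check with A=1 B=0 C=1 D=1 E=0:
w1 = NAND(A, C) = NAND(1, 1) = 0
w2 = NOT(w1) = NOT 0 = 1
w3 = AND(E, w2) = AND(0, 1) = 0
w4 = OR(w3, w1) = OR(0, 0) = 0
w5 = NAND(B, w4) = NAND(0, 0) = 1
w6 = NAND(D, w5) = NAND(1, 1) = 0
w7 = OR(w6, w4) = OR(0, 0) = 0
So w7 = 0 as required.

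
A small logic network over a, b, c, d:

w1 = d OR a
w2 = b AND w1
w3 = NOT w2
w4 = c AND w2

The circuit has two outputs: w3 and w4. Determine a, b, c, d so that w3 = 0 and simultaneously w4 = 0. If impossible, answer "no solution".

a=1, b=1, c=0, d=1

Check with a=1, b=1, c=0, d=1:
w1 = d OR a = 1 OR 1 = 1
w2 = b AND w1 = 1 AND 1 = 1
w3 = NOT w2 = NOT 1 = 0
w4 = c AND w2 = 0 AND 1 = 0
So w3 = 0 and w4 = 0.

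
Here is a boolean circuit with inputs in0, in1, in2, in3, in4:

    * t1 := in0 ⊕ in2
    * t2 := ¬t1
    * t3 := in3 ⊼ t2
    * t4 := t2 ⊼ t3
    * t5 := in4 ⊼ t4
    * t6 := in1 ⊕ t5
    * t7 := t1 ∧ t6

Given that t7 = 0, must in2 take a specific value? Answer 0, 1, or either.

Both values of in2 occur among assignments with t7 = 0:
  in2=0: in0=0, in1=0, in2=0, in3=0, in4=0
  in2=1: in0=0, in1=0, in2=1, in3=0, in4=1

either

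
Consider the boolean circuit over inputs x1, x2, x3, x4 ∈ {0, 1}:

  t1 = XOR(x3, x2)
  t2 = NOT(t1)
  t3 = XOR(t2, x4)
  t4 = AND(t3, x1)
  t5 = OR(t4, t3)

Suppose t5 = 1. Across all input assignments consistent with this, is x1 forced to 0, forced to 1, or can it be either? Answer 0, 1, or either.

Both values of x1 occur among assignments with t5 = 1:
  x1=0: x1=0, x2=0, x3=0, x4=0
  x1=1: x1=1, x2=0, x3=0, x4=0

either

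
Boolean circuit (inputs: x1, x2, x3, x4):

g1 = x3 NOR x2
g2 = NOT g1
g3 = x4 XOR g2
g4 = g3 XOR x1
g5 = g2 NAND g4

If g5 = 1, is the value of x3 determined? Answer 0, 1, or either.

Both values of x3 occur among assignments with g5 = 1:
  x3=0: x1=0, x2=0, x3=0, x4=0
  x3=1: x1=0, x2=0, x3=1, x4=1

either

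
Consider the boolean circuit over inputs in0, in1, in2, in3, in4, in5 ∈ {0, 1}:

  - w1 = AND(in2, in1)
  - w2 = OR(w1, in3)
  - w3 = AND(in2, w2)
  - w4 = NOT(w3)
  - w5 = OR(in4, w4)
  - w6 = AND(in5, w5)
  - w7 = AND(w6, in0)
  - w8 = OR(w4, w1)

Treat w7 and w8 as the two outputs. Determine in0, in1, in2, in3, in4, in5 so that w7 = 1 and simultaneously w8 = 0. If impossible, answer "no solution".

in0=1, in1=0, in2=1, in3=1, in4=1, in5=1

Check with in0=1, in1=0, in2=1, in3=1, in4=1, in5=1:
w1 = AND(in2, in1) = AND(1, 0) = 0
w2 = OR(w1, in3) = OR(0, 1) = 1
w3 = AND(in2, w2) = AND(1, 1) = 1
w4 = NOT(w3) = NOT 1 = 0
w5 = OR(in4, w4) = OR(1, 0) = 1
w6 = AND(in5, w5) = AND(1, 1) = 1
w7 = AND(w6, in0) = AND(1, 1) = 1
w8 = OR(w4, w1) = OR(0, 0) = 0
So w7 = 1 and w8 = 0.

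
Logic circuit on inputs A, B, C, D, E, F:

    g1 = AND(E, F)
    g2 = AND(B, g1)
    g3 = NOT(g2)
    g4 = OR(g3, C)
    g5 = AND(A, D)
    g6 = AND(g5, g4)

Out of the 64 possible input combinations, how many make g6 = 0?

g6 = AND(g5, g4) must be 0, so at least one of g5, g4 is 0.
Enumerating the 64 input combinations, 49 give g6 = 0 and 15 give g6 = 1.

49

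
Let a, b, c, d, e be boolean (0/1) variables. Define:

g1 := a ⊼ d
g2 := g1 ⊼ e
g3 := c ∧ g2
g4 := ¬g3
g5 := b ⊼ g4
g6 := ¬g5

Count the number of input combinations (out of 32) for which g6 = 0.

21

g6 = ¬g5 must be 0, so g5 = 1.
Enumerating the 32 input combinations, 21 give g6 = 0 and 11 give g6 = 1.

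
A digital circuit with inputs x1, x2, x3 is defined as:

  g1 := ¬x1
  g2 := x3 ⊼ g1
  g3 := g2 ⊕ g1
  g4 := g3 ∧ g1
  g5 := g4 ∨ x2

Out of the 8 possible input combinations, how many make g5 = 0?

g5 = g4 ∨ x2 must be 0, so both g4 = 0 and x2 = 0.
Satisfying assignments:
  x1=0, x2=0, x3=0
  x1=1, x2=0, x3=0
  x1=1, x2=0, x3=1

3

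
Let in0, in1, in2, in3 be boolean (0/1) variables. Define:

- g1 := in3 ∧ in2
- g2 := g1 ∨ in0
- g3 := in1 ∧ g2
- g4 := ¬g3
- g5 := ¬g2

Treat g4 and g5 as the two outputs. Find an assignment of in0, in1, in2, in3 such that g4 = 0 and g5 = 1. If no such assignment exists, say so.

no solution exists

Across all 16 input combinations, none give both g4 = 0 and g5 = 1.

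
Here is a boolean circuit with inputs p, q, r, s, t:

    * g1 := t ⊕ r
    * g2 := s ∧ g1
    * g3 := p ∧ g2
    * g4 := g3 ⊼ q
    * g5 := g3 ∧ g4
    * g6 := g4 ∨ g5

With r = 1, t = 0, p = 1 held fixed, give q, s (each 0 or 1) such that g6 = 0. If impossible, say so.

q=1, s=1

g6 = g4 ∨ g5 must be 0, so both g4 = 0 and g5 = 0.
g4 = g3 ⊼ q must be 0, so both g3 = 1 and q = 1.
Check with r = 1, t = 0, p = 1 and q=1, s=1:
g1 = t ⊕ r = 0 ⊕ 1 = 1
g2 = s ∧ g1 = 1 ∧ 1 = 1
g3 = p ∧ g2 = 1 ∧ 1 = 1
g4 = g3 ⊼ q = 1 ⊼ 1 = 0
g5 = g3 ∧ g4 = 1 ∧ 0 = 0
g6 = g4 ∨ g5 = 0 ∨ 0 = 0
So g6 = 0.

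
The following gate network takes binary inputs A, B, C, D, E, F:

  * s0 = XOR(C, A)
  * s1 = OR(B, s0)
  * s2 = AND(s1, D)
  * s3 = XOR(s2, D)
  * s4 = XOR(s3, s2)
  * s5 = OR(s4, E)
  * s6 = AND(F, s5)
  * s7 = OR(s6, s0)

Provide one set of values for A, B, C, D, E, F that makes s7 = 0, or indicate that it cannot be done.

A=0, B=1, C=0, D=0, E=0, F=1

s7 = OR(s6, s0) must be 0, so both s6 = 0 and s0 = 0.
s6 = AND(F, s5) must be 0, so at least one of F, s5 is 0.
s0 = XOR(C, A) must be 0, so C and A are equal.
Check with A=0, B=1, C=0, D=0, E=0, F=1:
s0 = XOR(C, A) = XOR(0, 0) = 0
s1 = OR(B, s0) = OR(1, 0) = 1
s2 = AND(s1, D) = AND(1, 0) = 0
s3 = XOR(s2, D) = XOR(0, 0) = 0
s4 = XOR(s3, s2) = XOR(0, 0) = 0
s5 = OR(s4, E) = OR(0, 0) = 0
s6 = AND(F, s5) = AND(1, 0) = 0
s7 = OR(s6, s0) = OR(0, 0) = 0
So s7 = 0 as required.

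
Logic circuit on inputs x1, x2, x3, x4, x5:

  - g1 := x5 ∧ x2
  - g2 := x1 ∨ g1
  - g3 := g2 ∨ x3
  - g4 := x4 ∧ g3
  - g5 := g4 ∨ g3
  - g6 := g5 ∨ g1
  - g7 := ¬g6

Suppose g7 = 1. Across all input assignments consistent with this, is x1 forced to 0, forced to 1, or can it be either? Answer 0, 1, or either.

g7 = ¬g6 must be 1, so g6 = 0.
g6 = g5 ∨ g1 must be 0, so both g5 = 0 and g1 = 0.
g5 = g4 ∨ g3 must be 0, so both g4 = 0 and g3 = 0.
Every assignment with g7 = 1 has x1 = 0; there are 6 such assignment(s).

0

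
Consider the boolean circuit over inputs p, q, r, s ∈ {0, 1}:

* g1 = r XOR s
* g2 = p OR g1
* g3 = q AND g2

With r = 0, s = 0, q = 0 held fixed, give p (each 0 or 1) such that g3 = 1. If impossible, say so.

no solution exists

With r = 0, s = 0, q = 0 fixed, none of the 2 settings of p give g3 = 1.
For example, with p=1:
g1 = r XOR s = 0 XOR 0 = 0
g2 = p OR g1 = 1 OR 0 = 1
g3 = q AND g2 = 0 AND 1 = 0
giving g3 = 0 ≠ 1.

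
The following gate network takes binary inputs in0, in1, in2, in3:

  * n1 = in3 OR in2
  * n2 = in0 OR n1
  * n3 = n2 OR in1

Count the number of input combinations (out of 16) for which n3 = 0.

1

n3 = n2 OR in1 must be 0, so both n2 = 0 and in1 = 0.
n2 = in0 OR n1 must be 0, so both in0 = 0 and n1 = 0.
Enumerating the 16 input combinations, 1 give n3 = 0 and 15 give n3 = 1.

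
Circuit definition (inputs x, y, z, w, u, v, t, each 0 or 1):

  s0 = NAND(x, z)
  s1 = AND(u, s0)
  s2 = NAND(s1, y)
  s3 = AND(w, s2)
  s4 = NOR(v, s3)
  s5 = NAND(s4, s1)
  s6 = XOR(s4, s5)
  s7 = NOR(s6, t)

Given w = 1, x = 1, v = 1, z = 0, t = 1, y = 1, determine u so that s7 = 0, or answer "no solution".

u=1

Check with w = 1, x = 1, v = 1, z = 0, t = 1, y = 1 and u=1:
s0 = NAND(x, z) = NAND(1, 0) = 1
s1 = AND(u, s0) = AND(1, 1) = 1
s2 = NAND(s1, y) = NAND(1, 1) = 0
s3 = AND(w, s2) = AND(1, 0) = 0
s4 = NOR(v, s3) = NOR(1, 0) = 0
s5 = NAND(s4, s1) = NAND(0, 1) = 1
s6 = XOR(s4, s5) = XOR(0, 1) = 1
s7 = NOR(s6, t) = NOR(1, 1) = 0
So s7 = 0.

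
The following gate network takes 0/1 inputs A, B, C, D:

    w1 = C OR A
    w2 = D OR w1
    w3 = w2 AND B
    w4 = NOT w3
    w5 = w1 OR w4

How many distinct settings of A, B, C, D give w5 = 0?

1

w5 = w1 OR w4 must be 0, so both w1 = 0 and w4 = 0.
Satisfying assignments:
  A=0, B=1, C=0, D=1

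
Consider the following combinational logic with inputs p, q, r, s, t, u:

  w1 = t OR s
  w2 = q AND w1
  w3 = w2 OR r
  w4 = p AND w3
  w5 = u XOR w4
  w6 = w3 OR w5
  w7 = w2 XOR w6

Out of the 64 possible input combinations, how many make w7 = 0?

w7 = w2 XOR w6 must be 0, so w2 and w6 are equal.
Enumerating the 64 input combinations, 34 give w7 = 0 and 30 give w7 = 1.

34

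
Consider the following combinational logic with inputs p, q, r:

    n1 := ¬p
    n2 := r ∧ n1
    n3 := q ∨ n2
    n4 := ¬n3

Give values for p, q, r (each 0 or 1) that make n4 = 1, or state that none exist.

Check with p=1, q=0, r=0:
n1 = ¬p = ¬1 = 0
n2 = r ∧ n1 = 0 ∧ 0 = 0
n3 = q ∨ n2 = 0 ∨ 0 = 0
n4 = ¬n3 = ¬0 = 1
So n4 = 1 as required.

p=1, q=0, r=0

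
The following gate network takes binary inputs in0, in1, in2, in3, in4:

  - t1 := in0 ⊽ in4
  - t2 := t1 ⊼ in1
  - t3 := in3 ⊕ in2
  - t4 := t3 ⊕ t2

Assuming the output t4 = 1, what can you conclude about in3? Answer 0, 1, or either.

Both values of in3 occur among assignments with t4 = 1:
  in3=0: in0=0, in1=0, in2=0, in3=0, in4=0
  in3=1: in0=0, in1=0, in2=1, in3=1, in4=0

either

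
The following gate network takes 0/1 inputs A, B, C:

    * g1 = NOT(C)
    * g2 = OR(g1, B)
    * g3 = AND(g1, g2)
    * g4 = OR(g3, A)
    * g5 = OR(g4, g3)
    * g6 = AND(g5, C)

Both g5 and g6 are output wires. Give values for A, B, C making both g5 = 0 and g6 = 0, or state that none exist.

Check with A=0, B=1, C=1:
g1 = NOT(C) = NOT 1 = 0
g2 = OR(g1, B) = OR(0, 1) = 1
g3 = AND(g1, g2) = AND(0, 1) = 0
g4 = OR(g3, A) = OR(0, 0) = 0
g5 = OR(g4, g3) = OR(0, 0) = 0
g6 = AND(g5, C) = AND(0, 1) = 0
So g5 = 0 and g6 = 0.

A=0, B=1, C=1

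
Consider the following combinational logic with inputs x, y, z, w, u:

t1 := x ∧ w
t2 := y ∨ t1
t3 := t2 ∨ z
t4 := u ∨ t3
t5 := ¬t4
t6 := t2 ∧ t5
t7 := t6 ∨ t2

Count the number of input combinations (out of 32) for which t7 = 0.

t7 = t6 ∨ t2 must be 0, so both t6 = 0 and t2 = 0.
t6 = t2 ∧ t5 must be 0, so at least one of t2, t5 is 0.
Enumerating the 32 input combinations, 12 give t7 = 0 and 20 give t7 = 1.

12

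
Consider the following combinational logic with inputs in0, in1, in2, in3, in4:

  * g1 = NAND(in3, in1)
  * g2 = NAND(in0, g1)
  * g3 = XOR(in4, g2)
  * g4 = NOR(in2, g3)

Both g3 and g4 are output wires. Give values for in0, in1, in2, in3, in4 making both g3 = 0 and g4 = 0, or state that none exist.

in0=1 in1=0 in2=1 in3=1 in4=0

Check with in0=1 in1=0 in2=1 in3=1 in4=0:
g1 = NAND(in3, in1) = NAND(1, 0) = 1
g2 = NAND(in0, g1) = NAND(1, 1) = 0
g3 = XOR(in4, g2) = XOR(0, 0) = 0
g4 = NOR(in2, g3) = NOR(1, 0) = 0
So g3 = 0 and g4 = 0.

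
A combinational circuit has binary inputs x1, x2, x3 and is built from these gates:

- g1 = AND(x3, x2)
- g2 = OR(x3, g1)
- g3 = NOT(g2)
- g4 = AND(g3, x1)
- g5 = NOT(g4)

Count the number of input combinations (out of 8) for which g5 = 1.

6

g5 = NOT(g4) must be 1, so g4 = 0.
g4 = AND(g3, x1) must be 0, so at least one of g3, x1 is 0.
Satisfying assignments:
  x1=0, x2=0, x3=0
  x1=0, x2=0, x3=1
  x1=0, x2=1, x3=0
  x1=0, x2=1, x3=1
  x1=1, x2=0, x3=1
  x1=1, x2=1, x3=1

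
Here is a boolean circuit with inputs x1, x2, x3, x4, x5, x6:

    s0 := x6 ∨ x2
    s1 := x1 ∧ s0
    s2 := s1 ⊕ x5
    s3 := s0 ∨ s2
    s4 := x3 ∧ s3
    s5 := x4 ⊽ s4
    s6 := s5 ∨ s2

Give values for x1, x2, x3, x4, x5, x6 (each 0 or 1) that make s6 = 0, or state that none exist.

x1=1 x2=0 x3=0 x4=1 x5=1 x6=1

s6 = s5 ∨ s2 must be 0, so both s5 = 0 and s2 = 0.
s5 = x4 ⊽ s4 must be 0, so at least one of x4, s4 is 1.
Check with x1=1 x2=0 x3=0 x4=1 x5=1 x6=1:
s0 = x6 ∨ x2 = 1 ∨ 0 = 1
s1 = x1 ∧ s0 = 1 ∧ 1 = 1
s2 = s1 ⊕ x5 = 1 ⊕ 1 = 0
s3 = s0 ∨ s2 = 1 ∨ 0 = 1
s4 = x3 ∧ s3 = 0 ∧ 1 = 0
s5 = x4 ⊽ s4 = 1 ⊽ 0 = 0
s6 = s5 ∨ s2 = 0 ∨ 0 = 0
So s6 = 0 as required.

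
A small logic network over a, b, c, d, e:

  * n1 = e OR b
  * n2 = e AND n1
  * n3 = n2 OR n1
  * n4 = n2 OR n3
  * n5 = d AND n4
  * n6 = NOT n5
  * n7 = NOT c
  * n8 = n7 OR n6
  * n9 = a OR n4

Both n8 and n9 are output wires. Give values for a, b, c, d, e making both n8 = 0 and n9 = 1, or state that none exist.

a=1, b=0, c=1, d=1, e=1

Check with a=1, b=0, c=1, d=1, e=1:
n1 = e OR b = 1 OR 0 = 1
n2 = e AND n1 = 1 AND 1 = 1
n3 = n2 OR n1 = 1 OR 1 = 1
n4 = n2 OR n3 = 1 OR 1 = 1
n5 = d AND n4 = 1 AND 1 = 1
n6 = NOT n5 = NOT 1 = 0
n7 = NOT c = NOT 1 = 0
n8 = n7 OR n6 = 0 OR 0 = 0
n9 = a OR n4 = 1 OR 1 = 1
So n8 = 0 and n9 = 1.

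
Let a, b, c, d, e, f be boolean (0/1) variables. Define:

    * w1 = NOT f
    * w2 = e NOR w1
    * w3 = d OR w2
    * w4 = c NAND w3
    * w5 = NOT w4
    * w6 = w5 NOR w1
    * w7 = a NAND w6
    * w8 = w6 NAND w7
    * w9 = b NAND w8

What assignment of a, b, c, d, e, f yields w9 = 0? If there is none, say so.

w9 = b NAND w8 must be 0, so both b = 1 and w8 = 1.
w8 = w6 NAND w7 must be 1, so at least one of w6, w7 is 0.
Check with a=0, b=1, c=1, d=0, e=0, f=0:
w1 = NOT f = NOT 0 = 1
w2 = e NOR w1 = 0 NOR 1 = 0
w3 = d OR w2 = 0 OR 0 = 0
w4 = c NAND w3 = 1 NAND 0 = 1
w5 = NOT w4 = NOT 1 = 0
w6 = w5 NOR w1 = 0 NOR 1 = 0
w7 = a NAND w6 = 0 NAND 0 = 1
w8 = w6 NAND w7 = 0 NAND 1 = 1
w9 = b NAND w8 = 1 NAND 1 = 0
So w9 = 0 as required.

a=0, b=1, c=1, d=0, e=0, f=0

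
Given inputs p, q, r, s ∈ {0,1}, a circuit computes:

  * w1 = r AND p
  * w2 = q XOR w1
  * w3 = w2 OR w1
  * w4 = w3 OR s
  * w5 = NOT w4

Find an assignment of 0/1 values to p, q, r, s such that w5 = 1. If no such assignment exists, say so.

w5 = NOT w4 must be 1, so w4 = 0.
Check with p=0, q=0, r=0, s=0:
w1 = r AND p = 0 AND 0 = 0
w2 = q XOR w1 = 0 XOR 0 = 0
w3 = w2 OR w1 = 0 OR 0 = 0
w4 = w3 OR s = 0 OR 0 = 0
w5 = NOT w4 = NOT 0 = 1
So w5 = 1 as required.

p=0, q=0, r=0, s=0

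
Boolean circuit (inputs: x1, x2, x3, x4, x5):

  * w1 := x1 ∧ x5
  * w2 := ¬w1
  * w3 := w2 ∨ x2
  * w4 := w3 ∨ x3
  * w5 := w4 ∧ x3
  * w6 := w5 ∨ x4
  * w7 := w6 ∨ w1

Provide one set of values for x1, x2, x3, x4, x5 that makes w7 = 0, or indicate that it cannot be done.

w7 = w6 ∨ w1 must be 0, so both w6 = 0 and w1 = 0.
w6 = w5 ∨ x4 must be 0, so both w5 = 0 and x4 = 0.
Check with x1=1, x2=0, x3=0, x4=0, x5=0:
w1 = x1 ∧ x5 = 1 ∧ 0 = 0
w2 = ¬w1 = ¬0 = 1
w3 = w2 ∨ x2 = 1 ∨ 0 = 1
w4 = w3 ∨ x3 = 1 ∨ 0 = 1
w5 = w4 ∧ x3 = 1 ∧ 0 = 0
w6 = w5 ∨ x4 = 0 ∨ 0 = 0
w7 = w6 ∨ w1 = 0 ∨ 0 = 0
So w7 = 0 as required.

x1=1, x2=0, x3=0, x4=0, x5=0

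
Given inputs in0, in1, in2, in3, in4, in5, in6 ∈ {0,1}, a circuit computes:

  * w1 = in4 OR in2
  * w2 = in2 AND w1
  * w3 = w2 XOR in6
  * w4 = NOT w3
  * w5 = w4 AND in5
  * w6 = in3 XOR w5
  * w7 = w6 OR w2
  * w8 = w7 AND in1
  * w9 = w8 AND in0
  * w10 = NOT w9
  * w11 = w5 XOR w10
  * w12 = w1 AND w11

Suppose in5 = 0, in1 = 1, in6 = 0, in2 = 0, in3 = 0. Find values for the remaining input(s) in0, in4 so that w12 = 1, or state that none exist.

in0=1 in4=1

w12 = w1 AND w11 must be 1, so both w1 = 1 and w11 = 1.
w1 = in4 OR in2 must be 1, so at least one of in4, in2 is 1.
Check with in5 = 0, in1 = 1, in6 = 0, in2 = 0, in3 = 0 and in0=1, in4=1:
w1 = in4 OR in2 = 1 OR 0 = 1
w2 = in2 AND w1 = 0 AND 1 = 0
w3 = w2 XOR in6 = 0 XOR 0 = 0
w4 = NOT w3 = NOT 0 = 1
w5 = w4 AND in5 = 1 AND 0 = 0
w6 = in3 XOR w5 = 0 XOR 0 = 0
w7 = w6 OR w2 = 0 OR 0 = 0
w8 = w7 AND in1 = 0 AND 1 = 0
w9 = w8 AND in0 = 0 AND 1 = 0
w10 = NOT w9 = NOT 0 = 1
w11 = w5 XOR w10 = 0 XOR 1 = 1
w12 = w1 AND w11 = 1 AND 1 = 1
So w12 = 1.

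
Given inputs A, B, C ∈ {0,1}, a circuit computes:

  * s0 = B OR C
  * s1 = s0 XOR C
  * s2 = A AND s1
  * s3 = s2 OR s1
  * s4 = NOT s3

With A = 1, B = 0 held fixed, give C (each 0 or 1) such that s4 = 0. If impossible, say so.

no solution exists

With A = 1, B = 0 fixed, none of the 2 settings of C give s4 = 0.
For example, with C=1:
s0 = B OR C = 0 OR 1 = 1
s1 = s0 XOR C = 1 XOR 1 = 0
s2 = A AND s1 = 1 AND 0 = 0
s3 = s2 OR s1 = 0 OR 0 = 0
s4 = NOT s3 = NOT 0 = 1
giving s4 = 1 ≠ 0.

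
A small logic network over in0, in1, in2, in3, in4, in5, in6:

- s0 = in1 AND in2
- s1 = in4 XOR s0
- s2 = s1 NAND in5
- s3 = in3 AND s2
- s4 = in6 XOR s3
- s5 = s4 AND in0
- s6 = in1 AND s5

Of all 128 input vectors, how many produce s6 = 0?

s6 = in1 AND s5 must be 0, so at least one of in1, s5 is 0.
Enumerating the 128 input combinations, 112 give s6 = 0 and 16 give s6 = 1.

112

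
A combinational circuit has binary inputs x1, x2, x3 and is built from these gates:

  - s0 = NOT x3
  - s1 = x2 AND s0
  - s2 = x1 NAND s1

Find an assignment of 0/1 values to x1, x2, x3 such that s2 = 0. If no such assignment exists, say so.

s2 = x1 NAND s1 must be 0, so both x1 = 1 and s1 = 1.
s1 = x2 AND s0 must be 1, so both x2 = 1 and s0 = 1.
s0 = NOT x3 must be 1, so x3 = 0.
Check with x1=1, x2=1, x3=0:
s0 = NOT x3 = NOT 0 = 1
s1 = x2 AND s0 = 1 AND 1 = 1
s2 = x1 NAND s1 = 1 NAND 1 = 0
So s2 = 0 as required.

x1=1, x2=1, x3=0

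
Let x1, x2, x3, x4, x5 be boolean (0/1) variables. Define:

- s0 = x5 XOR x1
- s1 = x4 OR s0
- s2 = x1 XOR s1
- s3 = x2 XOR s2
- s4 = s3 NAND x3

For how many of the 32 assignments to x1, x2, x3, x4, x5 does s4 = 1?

s4 = s3 NAND x3 must be 1, so at least one of s3, x3 is 0.
Enumerating the 32 input combinations, 24 give s4 = 1 and 8 give s4 = 0.

24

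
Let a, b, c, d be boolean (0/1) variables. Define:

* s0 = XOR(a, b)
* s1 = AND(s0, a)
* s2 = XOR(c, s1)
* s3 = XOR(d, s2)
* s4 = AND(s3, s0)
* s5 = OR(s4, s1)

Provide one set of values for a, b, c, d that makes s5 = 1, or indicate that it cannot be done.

a=0 b=1 c=1 d=0

s5 = OR(s4, s1) must be 1, so at least one of s4, s1 is 1.
Check with a=0 b=1 c=1 d=0:
s0 = XOR(a, b) = XOR(0, 1) = 1
s1 = AND(s0, a) = AND(1, 0) = 0
s2 = XOR(c, s1) = XOR(1, 0) = 1
s3 = XOR(d, s2) = XOR(0, 1) = 1
s4 = AND(s3, s0) = AND(1, 1) = 1
s5 = OR(s4, s1) = OR(1, 0) = 1
So s5 = 1 as required.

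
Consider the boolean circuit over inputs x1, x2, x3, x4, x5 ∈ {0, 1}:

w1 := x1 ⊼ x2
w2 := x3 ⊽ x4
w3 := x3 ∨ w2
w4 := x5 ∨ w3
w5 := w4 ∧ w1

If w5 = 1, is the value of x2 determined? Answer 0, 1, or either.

Both values of x2 occur among assignments with w5 = 1:
  x2=0: x1=0, x2=0, x3=0, x4=0, x5=0
  x2=1: x1=0, x2=1, x3=0, x4=0, x5=0

either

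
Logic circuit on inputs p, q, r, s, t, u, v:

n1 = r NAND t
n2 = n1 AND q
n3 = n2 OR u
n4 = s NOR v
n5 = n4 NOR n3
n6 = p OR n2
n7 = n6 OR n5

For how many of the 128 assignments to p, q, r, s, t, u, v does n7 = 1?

n7 = n6 OR n5 must be 1, so at least one of n6, n5 is 1.
Enumerating the 128 input combinations, 103 give n7 = 1 and 25 give n7 = 0.

103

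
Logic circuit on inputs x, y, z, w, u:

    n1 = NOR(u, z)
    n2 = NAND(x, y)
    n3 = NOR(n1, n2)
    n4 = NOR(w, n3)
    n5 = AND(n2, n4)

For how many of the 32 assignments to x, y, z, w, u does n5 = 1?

n5 = AND(n2, n4) must be 1, so both n2 = 1 and n4 = 1.
Enumerating the 32 input combinations, 12 give n5 = 1 and 20 give n5 = 0.

12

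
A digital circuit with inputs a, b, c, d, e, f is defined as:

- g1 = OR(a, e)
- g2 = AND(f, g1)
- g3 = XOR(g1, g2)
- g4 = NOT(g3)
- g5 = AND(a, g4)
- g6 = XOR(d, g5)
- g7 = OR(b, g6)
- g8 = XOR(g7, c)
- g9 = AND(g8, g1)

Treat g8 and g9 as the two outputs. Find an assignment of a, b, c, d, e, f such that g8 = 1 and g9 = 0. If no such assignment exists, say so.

Check with a=0 b=0 c=1 d=0 e=0 f=0:
g1 = OR(a, e) = OR(0, 0) = 0
g2 = AND(f, g1) = AND(0, 0) = 0
g3 = XOR(g1, g2) = XOR(0, 0) = 0
g4 = NOT(g3) = NOT 0 = 1
g5 = AND(a, g4) = AND(0, 1) = 0
g6 = XOR(d, g5) = XOR(0, 0) = 0
g7 = OR(b, g6) = OR(0, 0) = 0
g8 = XOR(g7, c) = XOR(0, 1) = 1
g9 = AND(g8, g1) = AND(1, 0) = 0
So g8 = 1 and g9 = 0.

a=0 b=0 c=1 d=0 e=0 f=0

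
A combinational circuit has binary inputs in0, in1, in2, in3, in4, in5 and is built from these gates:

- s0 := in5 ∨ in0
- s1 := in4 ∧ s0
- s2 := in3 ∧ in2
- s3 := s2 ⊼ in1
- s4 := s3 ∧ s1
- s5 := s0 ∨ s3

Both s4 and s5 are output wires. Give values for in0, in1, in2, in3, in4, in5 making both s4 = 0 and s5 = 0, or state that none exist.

in0=0, in1=1, in2=1, in3=1, in4=0, in5=0

Check with in0=0, in1=1, in2=1, in3=1, in4=0, in5=0:
s0 = in5 ∨ in0 = 0 ∨ 0 = 0
s1 = in4 ∧ s0 = 0 ∧ 0 = 0
s2 = in3 ∧ in2 = 1 ∧ 1 = 1
s3 = s2 ⊼ in1 = 1 ⊼ 1 = 0
s4 = s3 ∧ s1 = 0 ∧ 0 = 0
s5 = s0 ∨ s3 = 0 ∨ 0 = 0
So s4 = 0 and s5 = 0.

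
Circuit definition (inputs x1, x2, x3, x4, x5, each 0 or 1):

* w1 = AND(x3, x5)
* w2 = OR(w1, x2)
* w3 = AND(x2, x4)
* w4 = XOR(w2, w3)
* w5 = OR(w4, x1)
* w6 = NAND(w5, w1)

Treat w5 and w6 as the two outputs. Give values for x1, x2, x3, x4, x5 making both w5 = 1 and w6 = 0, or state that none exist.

x1=1, x2=1, x3=1, x4=0, x5=1

Check with x1=1, x2=1, x3=1, x4=0, x5=1:
w1 = AND(x3, x5) = AND(1, 1) = 1
w2 = OR(w1, x2) = OR(1, 1) = 1
w3 = AND(x2, x4) = AND(1, 0) = 0
w4 = XOR(w2, w3) = XOR(1, 0) = 1
w5 = OR(w4, x1) = OR(1, 1) = 1
w6 = NAND(w5, w1) = NAND(1, 1) = 0
So w5 = 1 and w6 = 0.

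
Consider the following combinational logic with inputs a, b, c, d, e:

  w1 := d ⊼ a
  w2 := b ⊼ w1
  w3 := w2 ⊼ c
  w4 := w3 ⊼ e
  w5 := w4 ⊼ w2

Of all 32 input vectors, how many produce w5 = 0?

w5 = w4 ⊼ w2 must be 0, so both w4 = 1 and w2 = 1.
Enumerating the 32 input combinations, 15 give w5 = 0 and 17 give w5 = 1.

15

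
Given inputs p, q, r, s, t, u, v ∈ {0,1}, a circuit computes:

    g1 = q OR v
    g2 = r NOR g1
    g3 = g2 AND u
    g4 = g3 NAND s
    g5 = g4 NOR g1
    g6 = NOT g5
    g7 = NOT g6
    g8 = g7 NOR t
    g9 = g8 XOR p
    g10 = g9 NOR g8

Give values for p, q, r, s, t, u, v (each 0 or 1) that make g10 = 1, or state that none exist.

g10 = g9 NOR g8 must be 1, so both g9 = 0 and g8 = 0.
g9 = g8 XOR p must be 0, so g8 and p are equal.
g8 = g7 NOR t must be 0, so at least one of g7, t is 1.
Check with p=0 q=0 r=0 s=1 t=1 u=0 v=0:
g1 = q OR v = 0 OR 0 = 0
g2 = r NOR g1 = 0 NOR 0 = 1
g3 = g2 AND u = 1 AND 0 = 0
g4 = g3 NAND s = 0 NAND 1 = 1
g5 = g4 NOR g1 = 1 NOR 0 = 0
g6 = NOT g5 = NOT 0 = 1
g7 = NOT g6 = NOT 1 = 0
g8 = g7 NOR t = 0 NOR 1 = 0
g9 = g8 XOR p = 0 XOR 0 = 0
g10 = g9 NOR g8 = 0 NOR 0 = 1
So g10 = 1 as required.

p=0 q=0 r=0 s=1 t=1 u=0 v=0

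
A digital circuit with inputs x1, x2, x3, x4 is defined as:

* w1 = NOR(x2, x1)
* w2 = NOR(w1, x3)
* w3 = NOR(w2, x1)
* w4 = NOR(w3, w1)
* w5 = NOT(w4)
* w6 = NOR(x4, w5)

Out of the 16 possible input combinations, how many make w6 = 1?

5

w6 = NOR(x4, w5) must be 1, so both x4 = 0 and w5 = 0.
w5 = NOT(w4) must be 0, so w4 = 1.
Satisfying assignments:
  x1=0, x2=1, x3=0, x4=0
  x1=1, x2=0, x3=0, x4=0
  x1=1, x2=0, x3=1, x4=0
  x1=1, x2=1, x3=0, x4=0
  x1=1, x2=1, x3=1, x4=0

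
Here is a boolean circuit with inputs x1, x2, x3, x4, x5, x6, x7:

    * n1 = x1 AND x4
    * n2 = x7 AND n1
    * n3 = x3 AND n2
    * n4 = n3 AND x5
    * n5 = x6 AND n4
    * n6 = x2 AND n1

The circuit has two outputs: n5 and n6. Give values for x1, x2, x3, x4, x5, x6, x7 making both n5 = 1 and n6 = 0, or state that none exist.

Check with x1=1 x2=0 x3=1 x4=1 x5=1 x6=1 x7=1:
n1 = x1 AND x4 = 1 AND 1 = 1
n2 = x7 AND n1 = 1 AND 1 = 1
n3 = x3 AND n2 = 1 AND 1 = 1
n4 = n3 AND x5 = 1 AND 1 = 1
n5 = x6 AND n4 = 1 AND 1 = 1
n6 = x2 AND n1 = 0 AND 1 = 0
So n5 = 1 and n6 = 0.

x1=1 x2=0 x3=1 x4=1 x5=1 x6=1 x7=1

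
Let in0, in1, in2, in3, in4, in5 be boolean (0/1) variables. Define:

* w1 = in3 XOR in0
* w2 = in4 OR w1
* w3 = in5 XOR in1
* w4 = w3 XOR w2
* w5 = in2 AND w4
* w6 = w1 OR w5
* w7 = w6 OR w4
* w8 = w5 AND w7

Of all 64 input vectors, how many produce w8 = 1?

w8 = w5 AND w7 must be 1, so both w5 = 1 and w7 = 1.
w5 = in2 AND w4 must be 1, so both in2 = 1 and w4 = 1.
Enumerating the 64 input combinations, 16 give w8 = 1 and 48 give w8 = 0.

16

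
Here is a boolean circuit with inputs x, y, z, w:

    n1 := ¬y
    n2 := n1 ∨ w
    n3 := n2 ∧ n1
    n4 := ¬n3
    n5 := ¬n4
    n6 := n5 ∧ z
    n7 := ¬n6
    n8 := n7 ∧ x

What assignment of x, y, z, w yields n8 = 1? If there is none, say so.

n8 = n7 ∧ x must be 1, so both n7 = 1 and x = 1.
n7 = ¬n6 must be 1, so n6 = 0.
n6 = n5 ∧ z must be 0, so at least one of n5, z is 0.
Check with x=1 y=1 z=0 w=0:
n1 = ¬y = ¬1 = 0
n2 = n1 ∨ w = 0 ∨ 0 = 0
n3 = n2 ∧ n1 = 0 ∧ 0 = 0
n4 = ¬n3 = ¬0 = 1
n5 = ¬n4 = ¬1 = 0
n6 = n5 ∧ z = 0 ∧ 0 = 0
n7 = ¬n6 = ¬0 = 1
n8 = n7 ∧ x = 1 ∧ 1 = 1
So n8 = 1 as required.

x=1 y=1 z=0 w=0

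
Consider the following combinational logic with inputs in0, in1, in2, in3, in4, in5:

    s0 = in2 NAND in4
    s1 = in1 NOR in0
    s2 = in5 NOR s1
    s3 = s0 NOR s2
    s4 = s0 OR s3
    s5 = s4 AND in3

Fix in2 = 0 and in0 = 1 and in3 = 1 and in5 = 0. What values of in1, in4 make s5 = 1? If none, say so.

s5 = s4 AND in3 must be 1, so both s4 = 1 and in3 = 1.
s4 = s0 OR s3 must be 1, so at least one of s0, s3 is 1.
Check with in2 = 0 and in0 = 1 and in3 = 1 and in5 = 0 and in1=1, in4=0:
s0 = in2 NAND in4 = 0 NAND 0 = 1
s1 = in1 NOR in0 = 1 NOR 1 = 0
s2 = in5 NOR s1 = 0 NOR 0 = 1
s3 = s0 NOR s2 = 1 NOR 1 = 0
s4 = s0 OR s3 = 1 OR 0 = 1
s5 = s4 AND in3 = 1 AND 1 = 1
So s5 = 1.

in1=1, in4=0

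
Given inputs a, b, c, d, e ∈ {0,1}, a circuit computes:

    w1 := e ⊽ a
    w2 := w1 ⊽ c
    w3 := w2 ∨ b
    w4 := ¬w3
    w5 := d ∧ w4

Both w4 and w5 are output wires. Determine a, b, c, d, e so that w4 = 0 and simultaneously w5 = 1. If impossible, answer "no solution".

no solution exists

Across all 32 input combinations, none give both w4 = 0 and w5 = 1.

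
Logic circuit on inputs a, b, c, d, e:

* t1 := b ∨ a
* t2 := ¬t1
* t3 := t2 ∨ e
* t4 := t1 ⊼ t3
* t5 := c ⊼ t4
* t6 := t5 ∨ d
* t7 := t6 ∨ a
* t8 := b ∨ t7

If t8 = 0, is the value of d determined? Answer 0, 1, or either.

0

t8 = b ∨ t7 must be 0, so both b = 0 and t7 = 0.
Every assignment with t8 = 0 has d = 0; there are 2 such assignment(s).
  a=0, b=0, c=1, d=0, e=0
  a=0, b=0, c=1, d=0, e=1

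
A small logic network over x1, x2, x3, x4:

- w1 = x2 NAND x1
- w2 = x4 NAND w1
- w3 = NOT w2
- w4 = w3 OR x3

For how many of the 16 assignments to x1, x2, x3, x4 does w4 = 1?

11

w4 = w3 OR x3 must be 1, so at least one of w3, x3 is 1.
Enumerating the 16 input combinations, 11 give w4 = 1 and 5 give w4 = 0.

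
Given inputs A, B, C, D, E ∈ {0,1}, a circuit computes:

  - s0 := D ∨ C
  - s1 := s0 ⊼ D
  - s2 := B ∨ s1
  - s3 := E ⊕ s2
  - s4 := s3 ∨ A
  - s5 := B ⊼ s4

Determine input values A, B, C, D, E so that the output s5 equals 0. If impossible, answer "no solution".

Check with A=1, B=1, C=1, D=1, E=0:
s0 = D ∨ C = 1 ∨ 1 = 1
s1 = s0 ⊼ D = 1 ⊼ 1 = 0
s2 = B ∨ s1 = 1 ∨ 0 = 1
s3 = E ⊕ s2 = 0 ⊕ 1 = 1
s4 = s3 ∨ A = 1 ∨ 1 = 1
s5 = B ⊼ s4 = 1 ⊼ 1 = 0
So s5 = 0 as required.

A=1, B=1, C=1, D=1, E=0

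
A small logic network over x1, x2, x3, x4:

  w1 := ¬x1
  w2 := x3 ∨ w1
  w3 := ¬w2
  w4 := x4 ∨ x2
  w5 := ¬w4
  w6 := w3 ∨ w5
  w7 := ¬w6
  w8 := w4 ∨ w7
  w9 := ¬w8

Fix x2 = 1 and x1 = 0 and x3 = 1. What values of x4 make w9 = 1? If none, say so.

With x2 = 1 and x1 = 0 and x3 = 1 fixed, none of the 2 settings of x4 give w9 = 1.
For example, with x4=1:
w1 = ¬x1 = ¬0 = 1
w2 = x3 ∨ w1 = 1 ∨ 1 = 1
w3 = ¬w2 = ¬1 = 0
w4 = x4 ∨ x2 = 1 ∨ 1 = 1
w5 = ¬w4 = ¬1 = 0
w6 = w3 ∨ w5 = 0 ∨ 0 = 0
w7 = ¬w6 = ¬0 = 1
w8 = w4 ∨ w7 = 1 ∨ 1 = 1
w9 = ¬w8 = ¬1 = 0
giving w9 = 0 ≠ 1.

no solution exists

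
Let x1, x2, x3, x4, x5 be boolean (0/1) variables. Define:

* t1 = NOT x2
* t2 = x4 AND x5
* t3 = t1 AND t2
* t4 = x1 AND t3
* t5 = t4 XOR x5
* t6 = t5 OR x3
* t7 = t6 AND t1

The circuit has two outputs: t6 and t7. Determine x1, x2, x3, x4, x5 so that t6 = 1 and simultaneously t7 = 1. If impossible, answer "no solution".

x1=0 x2=0 x3=1 x4=0 x5=0

Check with x1=0 x2=0 x3=1 x4=0 x5=0:
t1 = NOT x2 = NOT 0 = 1
t2 = x4 AND x5 = 0 AND 0 = 0
t3 = t1 AND t2 = 1 AND 0 = 0
t4 = x1 AND t3 = 0 AND 0 = 0
t5 = t4 XOR x5 = 0 XOR 0 = 0
t6 = t5 OR x3 = 0 OR 1 = 1
t7 = t6 AND t1 = 1 AND 1 = 1
So t6 = 1 and t7 = 1.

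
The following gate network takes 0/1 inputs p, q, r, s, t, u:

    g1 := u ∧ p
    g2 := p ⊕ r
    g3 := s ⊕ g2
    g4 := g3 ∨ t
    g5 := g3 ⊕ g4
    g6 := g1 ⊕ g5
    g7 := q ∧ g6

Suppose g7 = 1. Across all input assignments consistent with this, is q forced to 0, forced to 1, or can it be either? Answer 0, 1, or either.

g7 = q ∧ g6 must be 1, so both q = 1 and g6 = 1.
g6 = g1 ⊕ g5 must be 1, so g1 and g5 differ.
Every assignment with g7 = 1 has q = 1; there are 12 such assignment(s).

1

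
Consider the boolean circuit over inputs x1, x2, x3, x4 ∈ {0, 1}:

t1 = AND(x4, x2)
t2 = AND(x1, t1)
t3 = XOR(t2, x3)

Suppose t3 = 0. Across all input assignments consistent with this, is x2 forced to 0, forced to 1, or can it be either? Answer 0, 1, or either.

either

Both values of x2 occur among assignments with t3 = 0:
  x2=0: x1=0, x2=0, x3=0, x4=0
  x2=1: x1=0, x2=1, x3=0, x4=0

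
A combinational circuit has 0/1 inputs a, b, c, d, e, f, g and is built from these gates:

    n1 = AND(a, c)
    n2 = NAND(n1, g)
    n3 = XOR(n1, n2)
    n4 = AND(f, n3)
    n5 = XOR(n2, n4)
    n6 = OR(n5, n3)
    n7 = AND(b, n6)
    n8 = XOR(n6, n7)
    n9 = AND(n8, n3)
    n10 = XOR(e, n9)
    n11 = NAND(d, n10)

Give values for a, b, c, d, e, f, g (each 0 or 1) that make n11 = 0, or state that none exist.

n11 = NAND(d, n10) must be 0, so both d = 1 and n10 = 1.
n10 = XOR(e, n9) must be 1, so e and n9 differ.
Check with a=0, b=1, c=1, d=1, e=1, f=0, g=1:
n1 = AND(a, c) = AND(0, 1) = 0
n2 = NAND(n1, g) = NAND(0, 1) = 1
n3 = XOR(n1, n2) = XOR(0, 1) = 1
n4 = AND(f, n3) = AND(0, 1) = 0
n5 = XOR(n2, n4) = XOR(1, 0) = 1
n6 = OR(n5, n3) = OR(1, 1) = 1
n7 = AND(b, n6) = AND(1, 1) = 1
n8 = XOR(n6, n7) = XOR(1, 1) = 0
n9 = AND(n8, n3) = AND(0, 1) = 0
n10 = XOR(e, n9) = XOR(1, 0) = 1
n11 = NAND(d, n10) = NAND(1, 1) = 0
So n11 = 0 as required.

a=0, b=1, c=1, d=1, e=1, f=0, g=1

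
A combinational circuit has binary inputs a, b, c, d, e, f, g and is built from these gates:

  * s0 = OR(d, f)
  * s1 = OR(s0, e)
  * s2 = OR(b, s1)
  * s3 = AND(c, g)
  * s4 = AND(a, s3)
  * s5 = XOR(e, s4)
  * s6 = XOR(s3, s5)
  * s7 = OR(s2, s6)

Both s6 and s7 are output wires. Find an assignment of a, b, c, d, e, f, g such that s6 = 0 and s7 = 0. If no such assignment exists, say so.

Check with a=0 b=0 c=1 d=0 e=0 f=0 g=0:
s0 = OR(d, f) = OR(0, 0) = 0
s1 = OR(s0, e) = OR(0, 0) = 0
s2 = OR(b, s1) = OR(0, 0) = 0
s3 = AND(c, g) = AND(1, 0) = 0
s4 = AND(a, s3) = AND(0, 0) = 0
s5 = XOR(e, s4) = XOR(0, 0) = 0
s6 = XOR(s3, s5) = XOR(0, 0) = 0
s7 = OR(s2, s6) = OR(0, 0) = 0
So s6 = 0 and s7 = 0.

a=0 b=0 c=1 d=0 e=0 f=0 g=0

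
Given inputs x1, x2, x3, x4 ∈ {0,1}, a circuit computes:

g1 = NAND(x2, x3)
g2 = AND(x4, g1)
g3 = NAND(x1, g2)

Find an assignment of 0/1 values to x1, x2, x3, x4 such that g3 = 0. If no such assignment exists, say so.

x1=1 x2=1 x3=0 x4=1

g3 = NAND(x1, g2) must be 0, so both x1 = 1 and g2 = 1.
g2 = AND(x4, g1) must be 1, so both x4 = 1 and g1 = 1.
g1 = NAND(x2, x3) must be 1, so at least one of x2, x3 is 0.
Check with x1=1 x2=1 x3=0 x4=1:
g1 = NAND(x2, x3) = NAND(1, 0) = 1
g2 = AND(x4, g1) = AND(1, 1) = 1
g3 = NAND(x1, g2) = NAND(1, 1) = 0
So g3 = 0 as required.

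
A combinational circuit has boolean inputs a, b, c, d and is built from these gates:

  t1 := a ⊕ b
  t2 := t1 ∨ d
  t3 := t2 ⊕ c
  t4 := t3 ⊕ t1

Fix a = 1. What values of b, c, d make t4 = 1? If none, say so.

b=0 c=1 d=0

t4 = t3 ⊕ t1 must be 1, so t3 and t1 differ.
Check with a = 1 and b=0, c=1, d=0:
t1 = a ⊕ b = 1 ⊕ 0 = 1
t2 = t1 ∨ d = 1 ∨ 0 = 1
t3 = t2 ⊕ c = 1 ⊕ 1 = 0
t4 = t3 ⊕ t1 = 0 ⊕ 1 = 1
So t4 = 1.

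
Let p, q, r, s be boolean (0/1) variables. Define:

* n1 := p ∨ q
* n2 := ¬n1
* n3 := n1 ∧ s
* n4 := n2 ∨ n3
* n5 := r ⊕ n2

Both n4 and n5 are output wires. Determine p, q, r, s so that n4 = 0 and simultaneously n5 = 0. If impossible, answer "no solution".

p=0, q=1, r=0, s=0

Check with p=0, q=1, r=0, s=0:
n1 = p ∨ q = 0 ∨ 1 = 1
n2 = ¬n1 = ¬1 = 0
n3 = n1 ∧ s = 1 ∧ 0 = 0
n4 = n2 ∨ n3 = 0 ∨ 0 = 0
n5 = r ⊕ n2 = 0 ⊕ 0 = 0
So n4 = 0 and n5 = 0.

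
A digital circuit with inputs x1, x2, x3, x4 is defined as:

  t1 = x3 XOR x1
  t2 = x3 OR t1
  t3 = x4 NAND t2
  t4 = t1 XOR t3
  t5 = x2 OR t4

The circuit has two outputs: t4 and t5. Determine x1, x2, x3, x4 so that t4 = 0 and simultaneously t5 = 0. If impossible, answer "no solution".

Check with x1=1, x2=0, x3=0, x4=0:
t1 = x3 XOR x1 = 0 XOR 1 = 1
t2 = x3 OR t1 = 0 OR 1 = 1
t3 = x4 NAND t2 = 0 NAND 1 = 1
t4 = t1 XOR t3 = 1 XOR 1 = 0
t5 = x2 OR t4 = 0 OR 0 = 0
So t4 = 0 and t5 = 0.

x1=1, x2=0, x3=0, x4=0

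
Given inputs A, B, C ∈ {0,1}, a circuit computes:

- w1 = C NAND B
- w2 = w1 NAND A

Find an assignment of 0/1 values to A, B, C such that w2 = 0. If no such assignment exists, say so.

Check with A=1 B=0 C=0:
w1 = C NAND B = 0 NAND 0 = 1
w2 = w1 NAND A = 1 NAND 1 = 0
So w2 = 0 as required.

A=1 B=0 C=0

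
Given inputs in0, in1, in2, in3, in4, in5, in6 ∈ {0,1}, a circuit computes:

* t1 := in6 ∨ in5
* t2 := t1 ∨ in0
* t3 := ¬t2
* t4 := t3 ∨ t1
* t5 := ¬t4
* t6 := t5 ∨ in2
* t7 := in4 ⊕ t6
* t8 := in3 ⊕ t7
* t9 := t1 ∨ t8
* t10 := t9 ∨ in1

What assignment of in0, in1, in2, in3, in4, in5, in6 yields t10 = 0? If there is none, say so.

t10 = t9 ∨ in1 must be 0, so both t9 = 0 and in1 = 0.
t9 = t1 ∨ t8 must be 0, so both t1 = 0 and t8 = 0.
t1 = in6 ∨ in5 must be 0, so both in6 = 0 and in5 = 0.
Check with in0=0 in1=0 in2=1 in3=0 in4=1 in5=0 in6=0:
t1 = in6 ∨ in5 = 0 ∨ 0 = 0
t2 = t1 ∨ in0 = 0 ∨ 0 = 0
t3 = ¬t2 = ¬0 = 1
t4 = t3 ∨ t1 = 1 ∨ 0 = 1
t5 = ¬t4 = ¬1 = 0
t6 = t5 ∨ in2 = 0 ∨ 1 = 1
t7 = in4 ⊕ t6 = 1 ⊕ 1 = 0
t8 = in3 ⊕ t7 = 0 ⊕ 0 = 0
t9 = t1 ∨ t8 = 0 ∨ 0 = 0
t10 = t9 ∨ in1 = 0 ∨ 0 = 0
So t10 = 0 as required.

in0=0 in1=0 in2=1 in3=0 in4=1 in5=0 in6=0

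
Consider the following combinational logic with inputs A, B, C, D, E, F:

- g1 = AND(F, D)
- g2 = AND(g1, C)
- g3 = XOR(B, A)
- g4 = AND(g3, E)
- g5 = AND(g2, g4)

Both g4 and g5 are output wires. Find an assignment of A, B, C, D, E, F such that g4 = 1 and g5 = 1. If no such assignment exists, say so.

A=1, B=0, C=1, D=1, E=1, F=1

Check with A=1, B=0, C=1, D=1, E=1, F=1:
g1 = AND(F, D) = AND(1, 1) = 1
g2 = AND(g1, C) = AND(1, 1) = 1
g3 = XOR(B, A) = XOR(0, 1) = 1
g4 = AND(g3, E) = AND(1, 1) = 1
g5 = AND(g2, g4) = AND(1, 1) = 1
So g4 = 1 and g5 = 1.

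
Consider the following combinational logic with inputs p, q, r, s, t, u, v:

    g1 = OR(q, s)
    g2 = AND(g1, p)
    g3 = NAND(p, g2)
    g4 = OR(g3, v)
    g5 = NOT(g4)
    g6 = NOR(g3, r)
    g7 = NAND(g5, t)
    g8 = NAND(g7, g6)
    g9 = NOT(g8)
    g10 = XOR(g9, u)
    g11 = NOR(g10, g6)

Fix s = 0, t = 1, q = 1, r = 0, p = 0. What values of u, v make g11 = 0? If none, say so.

u=1, v=1

Check with s = 0, t = 1, q = 1, r = 0, p = 0 and u=1, v=1:
g1 = OR(q, s) = OR(1, 0) = 1
g2 = AND(g1, p) = AND(1, 0) = 0
g3 = NAND(p, g2) = NAND(0, 0) = 1
g4 = OR(g3, v) = OR(1, 1) = 1
g5 = NOT(g4) = NOT 1 = 0
g6 = NOR(g3, r) = NOR(1, 0) = 0
g7 = NAND(g5, t) = NAND(0, 1) = 1
g8 = NAND(g7, g6) = NAND(1, 0) = 1
g9 = NOT(g8) = NOT 1 = 0
g10 = XOR(g9, u) = XOR(0, 1) = 1
g11 = NOR(g10, g6) = NOR(1, 0) = 0
So g11 = 0.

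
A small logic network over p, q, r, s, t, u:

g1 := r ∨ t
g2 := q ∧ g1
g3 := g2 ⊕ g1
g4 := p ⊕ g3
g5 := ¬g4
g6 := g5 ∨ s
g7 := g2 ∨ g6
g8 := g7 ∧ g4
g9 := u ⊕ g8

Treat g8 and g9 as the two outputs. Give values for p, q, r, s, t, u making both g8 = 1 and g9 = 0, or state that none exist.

p=0 q=0 r=1 s=1 t=0 u=1

Check with p=0 q=0 r=1 s=1 t=0 u=1:
g1 = r ∨ t = 1 ∨ 0 = 1
g2 = q ∧ g1 = 0 ∧ 1 = 0
g3 = g2 ⊕ g1 = 0 ⊕ 1 = 1
g4 = p ⊕ g3 = 0 ⊕ 1 = 1
g5 = ¬g4 = ¬1 = 0
g6 = g5 ∨ s = 0 ∨ 1 = 1
g7 = g2 ∨ g6 = 0 ∨ 1 = 1
g8 = g7 ∧ g4 = 1 ∧ 1 = 1
g9 = u ⊕ g8 = 1 ⊕ 1 = 0
So g8 = 1 and g9 = 0.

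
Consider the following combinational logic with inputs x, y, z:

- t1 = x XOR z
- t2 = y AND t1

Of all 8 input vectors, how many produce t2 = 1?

2

t2 = y AND t1 must be 1, so both y = 1 and t1 = 1.
t1 = x XOR z must be 1, so x and z differ.
Satisfying assignments:
  x=0, y=1, z=1
  x=1, y=1, z=0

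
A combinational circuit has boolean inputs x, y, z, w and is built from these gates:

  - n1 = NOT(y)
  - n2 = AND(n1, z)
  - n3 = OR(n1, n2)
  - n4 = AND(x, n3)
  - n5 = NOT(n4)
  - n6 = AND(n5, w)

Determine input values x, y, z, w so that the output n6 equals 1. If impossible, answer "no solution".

x=0 y=0 z=1 w=1

Check with x=0 y=0 z=1 w=1:
n1 = NOT(y) = NOT 0 = 1
n2 = AND(n1, z) = AND(1, 1) = 1
n3 = OR(n1, n2) = OR(1, 1) = 1
n4 = AND(x, n3) = AND(0, 1) = 0
n5 = NOT(n4) = NOT 0 = 1
n6 = AND(n5, w) = AND(1, 1) = 1
So n6 = 1 as required.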